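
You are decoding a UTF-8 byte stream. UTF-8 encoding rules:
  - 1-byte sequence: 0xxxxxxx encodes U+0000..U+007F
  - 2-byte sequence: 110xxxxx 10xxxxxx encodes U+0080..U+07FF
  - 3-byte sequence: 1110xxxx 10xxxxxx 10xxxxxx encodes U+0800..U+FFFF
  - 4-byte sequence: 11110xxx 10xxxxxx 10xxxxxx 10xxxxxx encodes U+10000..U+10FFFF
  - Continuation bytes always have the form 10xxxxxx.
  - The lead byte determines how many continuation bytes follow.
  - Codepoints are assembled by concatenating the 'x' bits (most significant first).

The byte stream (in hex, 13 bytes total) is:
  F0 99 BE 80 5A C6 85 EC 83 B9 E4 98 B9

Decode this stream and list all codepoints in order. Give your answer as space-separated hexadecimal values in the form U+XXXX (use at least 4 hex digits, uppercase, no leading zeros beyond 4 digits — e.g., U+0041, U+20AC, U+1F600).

Byte[0]=F0: 4-byte lead, need 3 cont bytes. acc=0x0
Byte[1]=99: continuation. acc=(acc<<6)|0x19=0x19
Byte[2]=BE: continuation. acc=(acc<<6)|0x3E=0x67E
Byte[3]=80: continuation. acc=(acc<<6)|0x00=0x19F80
Completed: cp=U+19F80 (starts at byte 0)
Byte[4]=5A: 1-byte ASCII. cp=U+005A
Byte[5]=C6: 2-byte lead, need 1 cont bytes. acc=0x6
Byte[6]=85: continuation. acc=(acc<<6)|0x05=0x185
Completed: cp=U+0185 (starts at byte 5)
Byte[7]=EC: 3-byte lead, need 2 cont bytes. acc=0xC
Byte[8]=83: continuation. acc=(acc<<6)|0x03=0x303
Byte[9]=B9: continuation. acc=(acc<<6)|0x39=0xC0F9
Completed: cp=U+C0F9 (starts at byte 7)
Byte[10]=E4: 3-byte lead, need 2 cont bytes. acc=0x4
Byte[11]=98: continuation. acc=(acc<<6)|0x18=0x118
Byte[12]=B9: continuation. acc=(acc<<6)|0x39=0x4639
Completed: cp=U+4639 (starts at byte 10)

Answer: U+19F80 U+005A U+0185 U+C0F9 U+4639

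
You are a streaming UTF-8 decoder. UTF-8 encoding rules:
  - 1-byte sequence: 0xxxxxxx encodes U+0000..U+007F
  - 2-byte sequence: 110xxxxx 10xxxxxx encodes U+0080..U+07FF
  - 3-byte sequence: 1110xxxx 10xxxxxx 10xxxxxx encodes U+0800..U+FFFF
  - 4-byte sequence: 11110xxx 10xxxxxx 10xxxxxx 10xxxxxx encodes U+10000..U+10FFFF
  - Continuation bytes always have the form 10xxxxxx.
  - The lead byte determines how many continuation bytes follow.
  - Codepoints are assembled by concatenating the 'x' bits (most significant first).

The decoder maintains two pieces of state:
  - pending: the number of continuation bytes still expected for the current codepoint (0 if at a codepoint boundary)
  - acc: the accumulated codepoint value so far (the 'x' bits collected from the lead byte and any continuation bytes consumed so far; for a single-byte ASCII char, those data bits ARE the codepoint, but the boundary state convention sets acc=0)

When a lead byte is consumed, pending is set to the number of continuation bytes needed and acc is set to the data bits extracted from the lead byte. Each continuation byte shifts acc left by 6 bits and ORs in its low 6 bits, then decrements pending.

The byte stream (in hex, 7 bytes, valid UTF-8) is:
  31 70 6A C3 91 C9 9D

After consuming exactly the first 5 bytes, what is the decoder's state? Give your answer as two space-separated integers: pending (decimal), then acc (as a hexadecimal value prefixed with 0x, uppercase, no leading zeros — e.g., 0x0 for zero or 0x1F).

Byte[0]=31: 1-byte. pending=0, acc=0x0
Byte[1]=70: 1-byte. pending=0, acc=0x0
Byte[2]=6A: 1-byte. pending=0, acc=0x0
Byte[3]=C3: 2-byte lead. pending=1, acc=0x3
Byte[4]=91: continuation. acc=(acc<<6)|0x11=0xD1, pending=0

Answer: 0 0xD1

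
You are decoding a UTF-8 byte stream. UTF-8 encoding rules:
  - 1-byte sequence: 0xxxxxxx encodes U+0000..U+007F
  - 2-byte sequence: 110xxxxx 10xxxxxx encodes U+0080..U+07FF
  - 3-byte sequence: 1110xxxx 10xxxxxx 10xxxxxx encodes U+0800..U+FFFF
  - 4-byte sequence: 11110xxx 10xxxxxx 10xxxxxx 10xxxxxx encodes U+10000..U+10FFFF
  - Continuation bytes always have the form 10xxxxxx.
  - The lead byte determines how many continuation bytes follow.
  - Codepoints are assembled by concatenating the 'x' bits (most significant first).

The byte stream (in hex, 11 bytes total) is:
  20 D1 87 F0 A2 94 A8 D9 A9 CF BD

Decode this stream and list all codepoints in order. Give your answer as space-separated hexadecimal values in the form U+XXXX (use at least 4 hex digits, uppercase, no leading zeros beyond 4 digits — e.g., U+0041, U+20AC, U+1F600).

Answer: U+0020 U+0447 U+22528 U+0669 U+03FD

Derivation:
Byte[0]=20: 1-byte ASCII. cp=U+0020
Byte[1]=D1: 2-byte lead, need 1 cont bytes. acc=0x11
Byte[2]=87: continuation. acc=(acc<<6)|0x07=0x447
Completed: cp=U+0447 (starts at byte 1)
Byte[3]=F0: 4-byte lead, need 3 cont bytes. acc=0x0
Byte[4]=A2: continuation. acc=(acc<<6)|0x22=0x22
Byte[5]=94: continuation. acc=(acc<<6)|0x14=0x894
Byte[6]=A8: continuation. acc=(acc<<6)|0x28=0x22528
Completed: cp=U+22528 (starts at byte 3)
Byte[7]=D9: 2-byte lead, need 1 cont bytes. acc=0x19
Byte[8]=A9: continuation. acc=(acc<<6)|0x29=0x669
Completed: cp=U+0669 (starts at byte 7)
Byte[9]=CF: 2-byte lead, need 1 cont bytes. acc=0xF
Byte[10]=BD: continuation. acc=(acc<<6)|0x3D=0x3FD
Completed: cp=U+03FD (starts at byte 9)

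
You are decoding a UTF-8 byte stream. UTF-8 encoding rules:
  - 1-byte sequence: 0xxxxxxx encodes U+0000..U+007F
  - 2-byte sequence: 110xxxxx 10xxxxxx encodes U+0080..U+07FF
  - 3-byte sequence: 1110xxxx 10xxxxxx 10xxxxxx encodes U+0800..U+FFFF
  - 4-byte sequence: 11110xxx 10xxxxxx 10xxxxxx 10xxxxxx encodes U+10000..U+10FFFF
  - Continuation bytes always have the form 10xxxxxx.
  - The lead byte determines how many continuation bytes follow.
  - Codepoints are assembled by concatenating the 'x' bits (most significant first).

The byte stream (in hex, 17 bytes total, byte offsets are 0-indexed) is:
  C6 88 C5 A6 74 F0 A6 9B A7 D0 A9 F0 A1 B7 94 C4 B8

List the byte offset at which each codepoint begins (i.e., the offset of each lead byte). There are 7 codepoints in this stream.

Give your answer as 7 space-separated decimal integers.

Byte[0]=C6: 2-byte lead, need 1 cont bytes. acc=0x6
Byte[1]=88: continuation. acc=(acc<<6)|0x08=0x188
Completed: cp=U+0188 (starts at byte 0)
Byte[2]=C5: 2-byte lead, need 1 cont bytes. acc=0x5
Byte[3]=A6: continuation. acc=(acc<<6)|0x26=0x166
Completed: cp=U+0166 (starts at byte 2)
Byte[4]=74: 1-byte ASCII. cp=U+0074
Byte[5]=F0: 4-byte lead, need 3 cont bytes. acc=0x0
Byte[6]=A6: continuation. acc=(acc<<6)|0x26=0x26
Byte[7]=9B: continuation. acc=(acc<<6)|0x1B=0x99B
Byte[8]=A7: continuation. acc=(acc<<6)|0x27=0x266E7
Completed: cp=U+266E7 (starts at byte 5)
Byte[9]=D0: 2-byte lead, need 1 cont bytes. acc=0x10
Byte[10]=A9: continuation. acc=(acc<<6)|0x29=0x429
Completed: cp=U+0429 (starts at byte 9)
Byte[11]=F0: 4-byte lead, need 3 cont bytes. acc=0x0
Byte[12]=A1: continuation. acc=(acc<<6)|0x21=0x21
Byte[13]=B7: continuation. acc=(acc<<6)|0x37=0x877
Byte[14]=94: continuation. acc=(acc<<6)|0x14=0x21DD4
Completed: cp=U+21DD4 (starts at byte 11)
Byte[15]=C4: 2-byte lead, need 1 cont bytes. acc=0x4
Byte[16]=B8: continuation. acc=(acc<<6)|0x38=0x138
Completed: cp=U+0138 (starts at byte 15)

Answer: 0 2 4 5 9 11 15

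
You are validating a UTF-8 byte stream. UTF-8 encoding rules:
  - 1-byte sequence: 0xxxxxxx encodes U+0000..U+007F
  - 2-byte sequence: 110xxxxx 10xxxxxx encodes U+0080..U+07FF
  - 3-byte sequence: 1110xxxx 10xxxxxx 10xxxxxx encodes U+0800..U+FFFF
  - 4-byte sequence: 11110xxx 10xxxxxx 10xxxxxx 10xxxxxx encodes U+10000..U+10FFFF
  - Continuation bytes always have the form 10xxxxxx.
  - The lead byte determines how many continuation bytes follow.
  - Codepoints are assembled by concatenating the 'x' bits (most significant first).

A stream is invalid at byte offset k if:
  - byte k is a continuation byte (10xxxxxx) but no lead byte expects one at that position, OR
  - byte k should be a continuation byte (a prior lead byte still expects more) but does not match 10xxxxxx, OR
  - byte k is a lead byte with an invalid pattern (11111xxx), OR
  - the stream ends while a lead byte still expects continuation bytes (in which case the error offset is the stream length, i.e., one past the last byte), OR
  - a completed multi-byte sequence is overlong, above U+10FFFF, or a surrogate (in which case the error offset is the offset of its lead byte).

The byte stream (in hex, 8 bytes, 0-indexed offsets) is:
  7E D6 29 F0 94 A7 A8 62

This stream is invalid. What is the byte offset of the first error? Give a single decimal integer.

Byte[0]=7E: 1-byte ASCII. cp=U+007E
Byte[1]=D6: 2-byte lead, need 1 cont bytes. acc=0x16
Byte[2]=29: expected 10xxxxxx continuation. INVALID

Answer: 2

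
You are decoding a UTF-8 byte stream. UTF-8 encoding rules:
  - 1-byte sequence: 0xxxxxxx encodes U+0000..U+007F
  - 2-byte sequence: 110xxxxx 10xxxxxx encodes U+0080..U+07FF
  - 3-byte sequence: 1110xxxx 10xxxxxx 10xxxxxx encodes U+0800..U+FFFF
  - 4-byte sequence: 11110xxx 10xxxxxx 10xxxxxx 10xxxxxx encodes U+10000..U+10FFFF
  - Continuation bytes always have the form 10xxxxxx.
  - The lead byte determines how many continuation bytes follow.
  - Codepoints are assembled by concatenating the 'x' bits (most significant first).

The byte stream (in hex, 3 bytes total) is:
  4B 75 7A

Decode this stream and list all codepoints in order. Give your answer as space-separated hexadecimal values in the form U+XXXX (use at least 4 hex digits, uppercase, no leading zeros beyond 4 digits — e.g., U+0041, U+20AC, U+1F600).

Byte[0]=4B: 1-byte ASCII. cp=U+004B
Byte[1]=75: 1-byte ASCII. cp=U+0075
Byte[2]=7A: 1-byte ASCII. cp=U+007A

Answer: U+004B U+0075 U+007A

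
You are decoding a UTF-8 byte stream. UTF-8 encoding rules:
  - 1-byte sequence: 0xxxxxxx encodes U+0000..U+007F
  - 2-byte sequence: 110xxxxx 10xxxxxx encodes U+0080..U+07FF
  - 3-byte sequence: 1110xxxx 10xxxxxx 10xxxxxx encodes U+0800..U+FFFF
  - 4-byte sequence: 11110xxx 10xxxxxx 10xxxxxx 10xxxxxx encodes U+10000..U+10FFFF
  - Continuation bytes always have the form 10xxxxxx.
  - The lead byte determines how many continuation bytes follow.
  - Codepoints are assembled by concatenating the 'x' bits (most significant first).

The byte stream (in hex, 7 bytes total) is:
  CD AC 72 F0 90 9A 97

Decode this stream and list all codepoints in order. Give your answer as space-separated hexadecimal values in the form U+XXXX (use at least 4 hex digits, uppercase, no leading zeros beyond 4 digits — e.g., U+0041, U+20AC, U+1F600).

Byte[0]=CD: 2-byte lead, need 1 cont bytes. acc=0xD
Byte[1]=AC: continuation. acc=(acc<<6)|0x2C=0x36C
Completed: cp=U+036C (starts at byte 0)
Byte[2]=72: 1-byte ASCII. cp=U+0072
Byte[3]=F0: 4-byte lead, need 3 cont bytes. acc=0x0
Byte[4]=90: continuation. acc=(acc<<6)|0x10=0x10
Byte[5]=9A: continuation. acc=(acc<<6)|0x1A=0x41A
Byte[6]=97: continuation. acc=(acc<<6)|0x17=0x10697
Completed: cp=U+10697 (starts at byte 3)

Answer: U+036C U+0072 U+10697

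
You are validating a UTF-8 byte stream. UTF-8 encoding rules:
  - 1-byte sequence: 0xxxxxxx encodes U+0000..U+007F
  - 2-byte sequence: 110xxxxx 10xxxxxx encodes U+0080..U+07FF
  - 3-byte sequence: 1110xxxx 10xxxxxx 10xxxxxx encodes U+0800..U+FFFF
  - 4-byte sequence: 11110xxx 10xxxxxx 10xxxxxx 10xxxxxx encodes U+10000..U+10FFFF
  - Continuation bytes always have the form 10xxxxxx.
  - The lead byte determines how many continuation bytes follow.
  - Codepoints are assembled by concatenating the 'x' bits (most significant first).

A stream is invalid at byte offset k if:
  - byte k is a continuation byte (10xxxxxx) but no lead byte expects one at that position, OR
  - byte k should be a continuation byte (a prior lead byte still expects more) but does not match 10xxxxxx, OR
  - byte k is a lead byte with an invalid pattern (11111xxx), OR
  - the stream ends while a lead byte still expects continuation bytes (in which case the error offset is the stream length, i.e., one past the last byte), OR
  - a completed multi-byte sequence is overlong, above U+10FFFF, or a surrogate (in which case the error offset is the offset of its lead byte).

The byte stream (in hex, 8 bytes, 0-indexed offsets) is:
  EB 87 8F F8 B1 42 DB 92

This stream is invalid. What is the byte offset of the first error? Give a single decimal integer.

Answer: 3

Derivation:
Byte[0]=EB: 3-byte lead, need 2 cont bytes. acc=0xB
Byte[1]=87: continuation. acc=(acc<<6)|0x07=0x2C7
Byte[2]=8F: continuation. acc=(acc<<6)|0x0F=0xB1CF
Completed: cp=U+B1CF (starts at byte 0)
Byte[3]=F8: INVALID lead byte (not 0xxx/110x/1110/11110)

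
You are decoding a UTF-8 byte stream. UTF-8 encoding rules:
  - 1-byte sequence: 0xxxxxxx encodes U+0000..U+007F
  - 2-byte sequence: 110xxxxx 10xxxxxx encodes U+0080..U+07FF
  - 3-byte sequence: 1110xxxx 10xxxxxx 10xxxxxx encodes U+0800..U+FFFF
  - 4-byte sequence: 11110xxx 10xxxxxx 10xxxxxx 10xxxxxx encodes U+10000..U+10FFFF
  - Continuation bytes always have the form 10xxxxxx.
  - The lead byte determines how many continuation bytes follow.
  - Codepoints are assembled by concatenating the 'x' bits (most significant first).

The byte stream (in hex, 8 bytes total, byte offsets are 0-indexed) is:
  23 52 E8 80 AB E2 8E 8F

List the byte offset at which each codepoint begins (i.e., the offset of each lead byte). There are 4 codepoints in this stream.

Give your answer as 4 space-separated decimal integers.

Byte[0]=23: 1-byte ASCII. cp=U+0023
Byte[1]=52: 1-byte ASCII. cp=U+0052
Byte[2]=E8: 3-byte lead, need 2 cont bytes. acc=0x8
Byte[3]=80: continuation. acc=(acc<<6)|0x00=0x200
Byte[4]=AB: continuation. acc=(acc<<6)|0x2B=0x802B
Completed: cp=U+802B (starts at byte 2)
Byte[5]=E2: 3-byte lead, need 2 cont bytes. acc=0x2
Byte[6]=8E: continuation. acc=(acc<<6)|0x0E=0x8E
Byte[7]=8F: continuation. acc=(acc<<6)|0x0F=0x238F
Completed: cp=U+238F (starts at byte 5)

Answer: 0 1 2 5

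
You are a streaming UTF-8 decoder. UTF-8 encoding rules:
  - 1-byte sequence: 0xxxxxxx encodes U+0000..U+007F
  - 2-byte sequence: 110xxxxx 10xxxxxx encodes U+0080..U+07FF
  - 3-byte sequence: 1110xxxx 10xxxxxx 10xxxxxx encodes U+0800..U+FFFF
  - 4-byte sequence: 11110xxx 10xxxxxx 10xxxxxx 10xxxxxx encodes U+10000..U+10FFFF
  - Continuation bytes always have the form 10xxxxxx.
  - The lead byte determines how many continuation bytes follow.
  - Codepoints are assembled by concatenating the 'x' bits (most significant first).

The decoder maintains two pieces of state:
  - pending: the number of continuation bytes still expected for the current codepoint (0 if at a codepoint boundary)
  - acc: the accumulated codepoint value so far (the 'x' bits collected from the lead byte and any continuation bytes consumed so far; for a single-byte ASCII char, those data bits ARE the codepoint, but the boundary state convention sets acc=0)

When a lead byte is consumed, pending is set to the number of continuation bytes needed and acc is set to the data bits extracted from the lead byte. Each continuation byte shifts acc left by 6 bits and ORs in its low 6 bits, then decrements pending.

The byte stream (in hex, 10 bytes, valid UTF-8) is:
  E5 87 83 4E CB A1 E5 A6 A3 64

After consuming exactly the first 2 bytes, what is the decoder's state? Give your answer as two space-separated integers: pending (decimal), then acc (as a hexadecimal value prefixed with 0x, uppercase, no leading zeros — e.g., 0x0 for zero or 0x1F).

Byte[0]=E5: 3-byte lead. pending=2, acc=0x5
Byte[1]=87: continuation. acc=(acc<<6)|0x07=0x147, pending=1

Answer: 1 0x147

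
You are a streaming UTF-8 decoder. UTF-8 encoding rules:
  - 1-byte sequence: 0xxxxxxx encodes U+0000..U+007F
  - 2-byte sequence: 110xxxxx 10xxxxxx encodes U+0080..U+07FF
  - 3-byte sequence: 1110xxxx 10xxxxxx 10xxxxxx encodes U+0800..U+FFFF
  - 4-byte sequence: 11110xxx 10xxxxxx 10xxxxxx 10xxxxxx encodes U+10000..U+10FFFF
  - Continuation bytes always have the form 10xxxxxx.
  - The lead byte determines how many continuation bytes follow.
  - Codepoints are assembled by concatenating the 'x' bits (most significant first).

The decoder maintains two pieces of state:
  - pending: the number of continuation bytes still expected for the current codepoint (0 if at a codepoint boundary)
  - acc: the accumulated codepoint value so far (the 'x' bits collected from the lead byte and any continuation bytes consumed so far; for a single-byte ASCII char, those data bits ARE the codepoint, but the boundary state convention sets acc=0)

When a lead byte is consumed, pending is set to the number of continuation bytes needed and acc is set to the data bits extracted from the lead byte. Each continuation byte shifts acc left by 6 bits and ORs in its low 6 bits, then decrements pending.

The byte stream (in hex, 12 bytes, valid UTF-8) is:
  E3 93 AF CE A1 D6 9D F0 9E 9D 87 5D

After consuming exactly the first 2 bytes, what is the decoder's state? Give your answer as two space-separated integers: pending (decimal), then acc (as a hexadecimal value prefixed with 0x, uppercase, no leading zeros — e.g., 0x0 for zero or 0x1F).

Answer: 1 0xD3

Derivation:
Byte[0]=E3: 3-byte lead. pending=2, acc=0x3
Byte[1]=93: continuation. acc=(acc<<6)|0x13=0xD3, pending=1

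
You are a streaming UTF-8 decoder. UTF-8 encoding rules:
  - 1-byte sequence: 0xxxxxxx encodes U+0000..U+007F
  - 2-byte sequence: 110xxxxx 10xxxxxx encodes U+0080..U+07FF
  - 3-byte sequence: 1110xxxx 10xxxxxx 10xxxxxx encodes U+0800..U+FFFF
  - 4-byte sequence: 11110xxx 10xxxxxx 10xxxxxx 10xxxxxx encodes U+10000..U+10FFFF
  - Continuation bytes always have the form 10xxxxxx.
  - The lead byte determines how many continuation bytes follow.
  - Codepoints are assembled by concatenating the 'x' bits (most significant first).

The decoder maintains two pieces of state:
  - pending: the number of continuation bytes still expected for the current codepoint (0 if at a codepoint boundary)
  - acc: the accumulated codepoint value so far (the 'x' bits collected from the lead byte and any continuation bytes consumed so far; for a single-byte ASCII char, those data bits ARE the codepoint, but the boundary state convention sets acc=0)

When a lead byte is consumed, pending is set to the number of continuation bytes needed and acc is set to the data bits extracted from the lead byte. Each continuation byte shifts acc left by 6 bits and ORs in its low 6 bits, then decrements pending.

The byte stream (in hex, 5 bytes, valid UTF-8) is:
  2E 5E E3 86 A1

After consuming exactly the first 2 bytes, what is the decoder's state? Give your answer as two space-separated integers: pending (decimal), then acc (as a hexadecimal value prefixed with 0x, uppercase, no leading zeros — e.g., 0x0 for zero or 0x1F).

Answer: 0 0x0

Derivation:
Byte[0]=2E: 1-byte. pending=0, acc=0x0
Byte[1]=5E: 1-byte. pending=0, acc=0x0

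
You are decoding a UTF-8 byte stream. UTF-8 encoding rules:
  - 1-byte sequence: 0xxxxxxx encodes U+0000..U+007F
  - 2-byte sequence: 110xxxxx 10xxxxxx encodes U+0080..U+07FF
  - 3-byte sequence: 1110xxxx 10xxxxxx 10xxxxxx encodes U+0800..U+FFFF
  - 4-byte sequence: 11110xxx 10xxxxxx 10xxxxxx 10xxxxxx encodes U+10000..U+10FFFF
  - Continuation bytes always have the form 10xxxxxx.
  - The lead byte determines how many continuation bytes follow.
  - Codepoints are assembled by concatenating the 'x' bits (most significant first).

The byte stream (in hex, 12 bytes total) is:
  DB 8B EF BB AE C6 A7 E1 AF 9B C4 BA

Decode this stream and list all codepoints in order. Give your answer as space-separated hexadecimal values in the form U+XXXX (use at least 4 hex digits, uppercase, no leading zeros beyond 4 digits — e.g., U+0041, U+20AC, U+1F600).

Answer: U+06CB U+FEEE U+01A7 U+1BDB U+013A

Derivation:
Byte[0]=DB: 2-byte lead, need 1 cont bytes. acc=0x1B
Byte[1]=8B: continuation. acc=(acc<<6)|0x0B=0x6CB
Completed: cp=U+06CB (starts at byte 0)
Byte[2]=EF: 3-byte lead, need 2 cont bytes. acc=0xF
Byte[3]=BB: continuation. acc=(acc<<6)|0x3B=0x3FB
Byte[4]=AE: continuation. acc=(acc<<6)|0x2E=0xFEEE
Completed: cp=U+FEEE (starts at byte 2)
Byte[5]=C6: 2-byte lead, need 1 cont bytes. acc=0x6
Byte[6]=A7: continuation. acc=(acc<<6)|0x27=0x1A7
Completed: cp=U+01A7 (starts at byte 5)
Byte[7]=E1: 3-byte lead, need 2 cont bytes. acc=0x1
Byte[8]=AF: continuation. acc=(acc<<6)|0x2F=0x6F
Byte[9]=9B: continuation. acc=(acc<<6)|0x1B=0x1BDB
Completed: cp=U+1BDB (starts at byte 7)
Byte[10]=C4: 2-byte lead, need 1 cont bytes. acc=0x4
Byte[11]=BA: continuation. acc=(acc<<6)|0x3A=0x13A
Completed: cp=U+013A (starts at byte 10)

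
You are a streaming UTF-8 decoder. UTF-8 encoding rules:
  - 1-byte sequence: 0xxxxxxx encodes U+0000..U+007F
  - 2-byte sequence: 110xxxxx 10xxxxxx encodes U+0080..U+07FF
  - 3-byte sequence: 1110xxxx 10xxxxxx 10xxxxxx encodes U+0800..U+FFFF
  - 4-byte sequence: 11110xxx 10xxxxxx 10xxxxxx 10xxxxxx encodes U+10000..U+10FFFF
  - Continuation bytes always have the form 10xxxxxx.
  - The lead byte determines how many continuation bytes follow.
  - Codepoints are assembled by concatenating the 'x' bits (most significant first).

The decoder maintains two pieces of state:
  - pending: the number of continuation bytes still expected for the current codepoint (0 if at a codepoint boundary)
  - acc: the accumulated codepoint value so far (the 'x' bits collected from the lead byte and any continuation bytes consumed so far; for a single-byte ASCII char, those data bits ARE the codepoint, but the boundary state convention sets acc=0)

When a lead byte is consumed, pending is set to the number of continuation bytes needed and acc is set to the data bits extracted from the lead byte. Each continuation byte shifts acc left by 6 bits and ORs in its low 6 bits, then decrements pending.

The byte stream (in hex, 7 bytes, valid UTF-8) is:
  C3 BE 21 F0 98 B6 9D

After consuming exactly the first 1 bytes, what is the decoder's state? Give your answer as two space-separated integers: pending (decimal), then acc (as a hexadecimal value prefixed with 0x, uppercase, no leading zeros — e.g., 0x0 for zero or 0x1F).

Byte[0]=C3: 2-byte lead. pending=1, acc=0x3

Answer: 1 0x3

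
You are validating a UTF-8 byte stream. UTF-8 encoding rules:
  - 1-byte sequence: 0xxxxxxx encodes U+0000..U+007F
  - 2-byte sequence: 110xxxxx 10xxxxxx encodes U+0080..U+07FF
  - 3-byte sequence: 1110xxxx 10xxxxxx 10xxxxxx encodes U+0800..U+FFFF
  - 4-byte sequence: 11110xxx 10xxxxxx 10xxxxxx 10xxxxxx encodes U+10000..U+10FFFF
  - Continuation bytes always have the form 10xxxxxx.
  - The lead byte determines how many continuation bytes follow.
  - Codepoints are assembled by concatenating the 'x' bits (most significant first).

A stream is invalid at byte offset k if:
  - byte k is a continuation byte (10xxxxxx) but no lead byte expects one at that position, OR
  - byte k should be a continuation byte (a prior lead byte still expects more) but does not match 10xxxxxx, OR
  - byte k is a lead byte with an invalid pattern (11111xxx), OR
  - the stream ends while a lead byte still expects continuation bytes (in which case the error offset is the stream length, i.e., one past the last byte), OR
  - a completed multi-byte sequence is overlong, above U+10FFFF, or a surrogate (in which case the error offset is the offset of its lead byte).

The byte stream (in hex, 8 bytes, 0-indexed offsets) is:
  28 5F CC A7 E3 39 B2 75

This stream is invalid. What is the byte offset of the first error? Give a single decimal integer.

Answer: 5

Derivation:
Byte[0]=28: 1-byte ASCII. cp=U+0028
Byte[1]=5F: 1-byte ASCII. cp=U+005F
Byte[2]=CC: 2-byte lead, need 1 cont bytes. acc=0xC
Byte[3]=A7: continuation. acc=(acc<<6)|0x27=0x327
Completed: cp=U+0327 (starts at byte 2)
Byte[4]=E3: 3-byte lead, need 2 cont bytes. acc=0x3
Byte[5]=39: expected 10xxxxxx continuation. INVALID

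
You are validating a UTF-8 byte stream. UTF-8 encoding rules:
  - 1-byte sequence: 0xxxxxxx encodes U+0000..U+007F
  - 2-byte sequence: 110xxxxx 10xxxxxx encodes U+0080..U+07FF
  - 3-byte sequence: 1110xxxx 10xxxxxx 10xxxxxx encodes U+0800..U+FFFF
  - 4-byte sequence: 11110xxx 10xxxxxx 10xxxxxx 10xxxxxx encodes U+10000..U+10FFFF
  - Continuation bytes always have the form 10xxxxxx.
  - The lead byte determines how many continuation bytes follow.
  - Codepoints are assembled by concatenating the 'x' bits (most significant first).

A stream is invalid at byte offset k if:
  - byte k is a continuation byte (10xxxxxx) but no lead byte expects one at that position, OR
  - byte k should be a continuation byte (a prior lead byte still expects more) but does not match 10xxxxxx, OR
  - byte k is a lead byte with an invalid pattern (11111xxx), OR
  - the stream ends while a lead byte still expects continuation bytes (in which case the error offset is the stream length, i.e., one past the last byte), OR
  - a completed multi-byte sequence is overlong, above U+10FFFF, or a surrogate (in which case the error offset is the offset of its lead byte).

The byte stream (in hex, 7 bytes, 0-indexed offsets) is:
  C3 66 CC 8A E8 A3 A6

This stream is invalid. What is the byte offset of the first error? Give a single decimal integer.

Byte[0]=C3: 2-byte lead, need 1 cont bytes. acc=0x3
Byte[1]=66: expected 10xxxxxx continuation. INVALID

Answer: 1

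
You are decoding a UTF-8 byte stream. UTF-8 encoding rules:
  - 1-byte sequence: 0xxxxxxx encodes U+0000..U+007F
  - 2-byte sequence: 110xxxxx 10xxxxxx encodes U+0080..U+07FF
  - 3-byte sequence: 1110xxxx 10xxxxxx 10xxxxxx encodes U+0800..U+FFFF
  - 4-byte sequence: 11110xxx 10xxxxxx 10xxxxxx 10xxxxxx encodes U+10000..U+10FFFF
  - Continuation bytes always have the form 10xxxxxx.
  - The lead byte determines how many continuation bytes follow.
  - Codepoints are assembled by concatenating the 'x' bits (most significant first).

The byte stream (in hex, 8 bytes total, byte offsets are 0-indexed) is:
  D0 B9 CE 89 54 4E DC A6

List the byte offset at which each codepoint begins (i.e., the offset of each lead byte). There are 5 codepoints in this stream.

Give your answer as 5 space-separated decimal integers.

Byte[0]=D0: 2-byte lead, need 1 cont bytes. acc=0x10
Byte[1]=B9: continuation. acc=(acc<<6)|0x39=0x439
Completed: cp=U+0439 (starts at byte 0)
Byte[2]=CE: 2-byte lead, need 1 cont bytes. acc=0xE
Byte[3]=89: continuation. acc=(acc<<6)|0x09=0x389
Completed: cp=U+0389 (starts at byte 2)
Byte[4]=54: 1-byte ASCII. cp=U+0054
Byte[5]=4E: 1-byte ASCII. cp=U+004E
Byte[6]=DC: 2-byte lead, need 1 cont bytes. acc=0x1C
Byte[7]=A6: continuation. acc=(acc<<6)|0x26=0x726
Completed: cp=U+0726 (starts at byte 6)

Answer: 0 2 4 5 6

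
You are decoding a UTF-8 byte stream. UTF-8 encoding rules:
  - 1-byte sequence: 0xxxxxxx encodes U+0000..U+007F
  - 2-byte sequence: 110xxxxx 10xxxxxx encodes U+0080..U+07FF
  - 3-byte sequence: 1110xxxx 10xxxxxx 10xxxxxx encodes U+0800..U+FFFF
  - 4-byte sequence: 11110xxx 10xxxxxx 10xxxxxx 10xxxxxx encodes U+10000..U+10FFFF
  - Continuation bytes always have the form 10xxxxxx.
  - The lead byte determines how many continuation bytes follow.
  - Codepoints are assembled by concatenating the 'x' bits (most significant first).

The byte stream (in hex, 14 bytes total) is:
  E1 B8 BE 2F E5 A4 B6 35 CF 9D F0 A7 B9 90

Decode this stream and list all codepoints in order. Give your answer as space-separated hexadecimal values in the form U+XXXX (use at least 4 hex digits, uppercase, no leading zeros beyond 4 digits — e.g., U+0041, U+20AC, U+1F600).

Byte[0]=E1: 3-byte lead, need 2 cont bytes. acc=0x1
Byte[1]=B8: continuation. acc=(acc<<6)|0x38=0x78
Byte[2]=BE: continuation. acc=(acc<<6)|0x3E=0x1E3E
Completed: cp=U+1E3E (starts at byte 0)
Byte[3]=2F: 1-byte ASCII. cp=U+002F
Byte[4]=E5: 3-byte lead, need 2 cont bytes. acc=0x5
Byte[5]=A4: continuation. acc=(acc<<6)|0x24=0x164
Byte[6]=B6: continuation. acc=(acc<<6)|0x36=0x5936
Completed: cp=U+5936 (starts at byte 4)
Byte[7]=35: 1-byte ASCII. cp=U+0035
Byte[8]=CF: 2-byte lead, need 1 cont bytes. acc=0xF
Byte[9]=9D: continuation. acc=(acc<<6)|0x1D=0x3DD
Completed: cp=U+03DD (starts at byte 8)
Byte[10]=F0: 4-byte lead, need 3 cont bytes. acc=0x0
Byte[11]=A7: continuation. acc=(acc<<6)|0x27=0x27
Byte[12]=B9: continuation. acc=(acc<<6)|0x39=0x9F9
Byte[13]=90: continuation. acc=(acc<<6)|0x10=0x27E50
Completed: cp=U+27E50 (starts at byte 10)

Answer: U+1E3E U+002F U+5936 U+0035 U+03DD U+27E50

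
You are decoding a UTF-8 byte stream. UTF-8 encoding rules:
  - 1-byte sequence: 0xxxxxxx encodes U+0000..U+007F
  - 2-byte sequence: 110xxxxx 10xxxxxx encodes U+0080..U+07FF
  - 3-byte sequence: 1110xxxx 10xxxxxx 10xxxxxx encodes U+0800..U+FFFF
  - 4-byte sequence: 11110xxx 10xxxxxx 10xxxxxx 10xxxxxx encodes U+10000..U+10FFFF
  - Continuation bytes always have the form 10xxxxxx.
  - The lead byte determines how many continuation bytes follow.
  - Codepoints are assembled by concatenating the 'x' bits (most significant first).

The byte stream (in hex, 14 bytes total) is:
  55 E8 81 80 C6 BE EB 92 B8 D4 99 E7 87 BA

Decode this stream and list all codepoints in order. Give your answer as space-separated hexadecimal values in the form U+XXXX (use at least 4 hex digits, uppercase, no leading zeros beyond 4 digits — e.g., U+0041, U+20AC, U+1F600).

Byte[0]=55: 1-byte ASCII. cp=U+0055
Byte[1]=E8: 3-byte lead, need 2 cont bytes. acc=0x8
Byte[2]=81: continuation. acc=(acc<<6)|0x01=0x201
Byte[3]=80: continuation. acc=(acc<<6)|0x00=0x8040
Completed: cp=U+8040 (starts at byte 1)
Byte[4]=C6: 2-byte lead, need 1 cont bytes. acc=0x6
Byte[5]=BE: continuation. acc=(acc<<6)|0x3E=0x1BE
Completed: cp=U+01BE (starts at byte 4)
Byte[6]=EB: 3-byte lead, need 2 cont bytes. acc=0xB
Byte[7]=92: continuation. acc=(acc<<6)|0x12=0x2D2
Byte[8]=B8: continuation. acc=(acc<<6)|0x38=0xB4B8
Completed: cp=U+B4B8 (starts at byte 6)
Byte[9]=D4: 2-byte lead, need 1 cont bytes. acc=0x14
Byte[10]=99: continuation. acc=(acc<<6)|0x19=0x519
Completed: cp=U+0519 (starts at byte 9)
Byte[11]=E7: 3-byte lead, need 2 cont bytes. acc=0x7
Byte[12]=87: continuation. acc=(acc<<6)|0x07=0x1C7
Byte[13]=BA: continuation. acc=(acc<<6)|0x3A=0x71FA
Completed: cp=U+71FA (starts at byte 11)

Answer: U+0055 U+8040 U+01BE U+B4B8 U+0519 U+71FA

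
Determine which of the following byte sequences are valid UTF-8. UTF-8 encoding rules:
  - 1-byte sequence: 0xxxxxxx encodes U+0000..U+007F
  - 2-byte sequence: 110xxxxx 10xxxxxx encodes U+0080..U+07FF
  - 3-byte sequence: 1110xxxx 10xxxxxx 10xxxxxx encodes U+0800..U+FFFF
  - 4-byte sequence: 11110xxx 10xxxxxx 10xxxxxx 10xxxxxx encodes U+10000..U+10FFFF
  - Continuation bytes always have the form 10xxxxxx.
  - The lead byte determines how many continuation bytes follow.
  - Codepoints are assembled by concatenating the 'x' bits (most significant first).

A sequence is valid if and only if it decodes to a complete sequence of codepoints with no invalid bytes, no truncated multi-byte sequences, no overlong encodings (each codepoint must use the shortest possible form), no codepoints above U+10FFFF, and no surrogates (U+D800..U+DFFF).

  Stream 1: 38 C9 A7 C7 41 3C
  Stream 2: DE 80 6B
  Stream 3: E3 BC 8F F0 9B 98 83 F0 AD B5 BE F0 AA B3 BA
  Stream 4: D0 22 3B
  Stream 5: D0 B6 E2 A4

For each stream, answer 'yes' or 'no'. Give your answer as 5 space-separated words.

Answer: no yes yes no no

Derivation:
Stream 1: error at byte offset 4. INVALID
Stream 2: decodes cleanly. VALID
Stream 3: decodes cleanly. VALID
Stream 4: error at byte offset 1. INVALID
Stream 5: error at byte offset 4. INVALID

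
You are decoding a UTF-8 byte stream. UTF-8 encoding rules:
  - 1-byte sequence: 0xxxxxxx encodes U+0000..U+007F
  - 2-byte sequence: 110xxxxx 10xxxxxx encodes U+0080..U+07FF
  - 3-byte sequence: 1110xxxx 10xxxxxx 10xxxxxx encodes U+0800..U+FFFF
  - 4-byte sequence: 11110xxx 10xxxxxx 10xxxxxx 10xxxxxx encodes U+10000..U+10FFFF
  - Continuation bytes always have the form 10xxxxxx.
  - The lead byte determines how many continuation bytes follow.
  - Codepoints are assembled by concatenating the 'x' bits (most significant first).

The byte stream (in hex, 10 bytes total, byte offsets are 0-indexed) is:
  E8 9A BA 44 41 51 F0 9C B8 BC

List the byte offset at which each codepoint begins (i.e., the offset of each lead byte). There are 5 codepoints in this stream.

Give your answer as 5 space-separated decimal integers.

Answer: 0 3 4 5 6

Derivation:
Byte[0]=E8: 3-byte lead, need 2 cont bytes. acc=0x8
Byte[1]=9A: continuation. acc=(acc<<6)|0x1A=0x21A
Byte[2]=BA: continuation. acc=(acc<<6)|0x3A=0x86BA
Completed: cp=U+86BA (starts at byte 0)
Byte[3]=44: 1-byte ASCII. cp=U+0044
Byte[4]=41: 1-byte ASCII. cp=U+0041
Byte[5]=51: 1-byte ASCII. cp=U+0051
Byte[6]=F0: 4-byte lead, need 3 cont bytes. acc=0x0
Byte[7]=9C: continuation. acc=(acc<<6)|0x1C=0x1C
Byte[8]=B8: continuation. acc=(acc<<6)|0x38=0x738
Byte[9]=BC: continuation. acc=(acc<<6)|0x3C=0x1CE3C
Completed: cp=U+1CE3C (starts at byte 6)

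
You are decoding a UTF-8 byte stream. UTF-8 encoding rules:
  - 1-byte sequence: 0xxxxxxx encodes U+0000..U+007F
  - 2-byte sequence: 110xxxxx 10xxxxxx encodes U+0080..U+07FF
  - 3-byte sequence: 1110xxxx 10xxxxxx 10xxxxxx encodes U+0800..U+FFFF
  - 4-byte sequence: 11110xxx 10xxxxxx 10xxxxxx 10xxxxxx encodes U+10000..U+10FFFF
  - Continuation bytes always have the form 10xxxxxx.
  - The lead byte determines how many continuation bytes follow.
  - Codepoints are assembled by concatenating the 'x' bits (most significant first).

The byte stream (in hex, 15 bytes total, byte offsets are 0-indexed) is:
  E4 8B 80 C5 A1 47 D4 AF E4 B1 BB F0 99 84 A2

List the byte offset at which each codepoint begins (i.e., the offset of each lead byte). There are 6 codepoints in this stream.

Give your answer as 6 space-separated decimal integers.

Byte[0]=E4: 3-byte lead, need 2 cont bytes. acc=0x4
Byte[1]=8B: continuation. acc=(acc<<6)|0x0B=0x10B
Byte[2]=80: continuation. acc=(acc<<6)|0x00=0x42C0
Completed: cp=U+42C0 (starts at byte 0)
Byte[3]=C5: 2-byte lead, need 1 cont bytes. acc=0x5
Byte[4]=A1: continuation. acc=(acc<<6)|0x21=0x161
Completed: cp=U+0161 (starts at byte 3)
Byte[5]=47: 1-byte ASCII. cp=U+0047
Byte[6]=D4: 2-byte lead, need 1 cont bytes. acc=0x14
Byte[7]=AF: continuation. acc=(acc<<6)|0x2F=0x52F
Completed: cp=U+052F (starts at byte 6)
Byte[8]=E4: 3-byte lead, need 2 cont bytes. acc=0x4
Byte[9]=B1: continuation. acc=(acc<<6)|0x31=0x131
Byte[10]=BB: continuation. acc=(acc<<6)|0x3B=0x4C7B
Completed: cp=U+4C7B (starts at byte 8)
Byte[11]=F0: 4-byte lead, need 3 cont bytes. acc=0x0
Byte[12]=99: continuation. acc=(acc<<6)|0x19=0x19
Byte[13]=84: continuation. acc=(acc<<6)|0x04=0x644
Byte[14]=A2: continuation. acc=(acc<<6)|0x22=0x19122
Completed: cp=U+19122 (starts at byte 11)

Answer: 0 3 5 6 8 11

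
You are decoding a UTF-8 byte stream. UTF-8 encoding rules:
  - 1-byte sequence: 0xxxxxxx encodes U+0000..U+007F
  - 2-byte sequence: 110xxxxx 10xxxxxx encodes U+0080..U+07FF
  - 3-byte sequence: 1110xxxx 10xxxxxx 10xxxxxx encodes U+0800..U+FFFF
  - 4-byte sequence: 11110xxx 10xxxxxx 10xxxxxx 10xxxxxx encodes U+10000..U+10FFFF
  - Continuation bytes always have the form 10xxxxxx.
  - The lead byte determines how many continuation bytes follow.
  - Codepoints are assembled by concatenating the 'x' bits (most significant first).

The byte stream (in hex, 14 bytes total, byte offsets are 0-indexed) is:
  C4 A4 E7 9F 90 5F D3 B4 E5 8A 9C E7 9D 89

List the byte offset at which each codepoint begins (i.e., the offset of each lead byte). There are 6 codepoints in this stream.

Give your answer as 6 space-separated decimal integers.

Byte[0]=C4: 2-byte lead, need 1 cont bytes. acc=0x4
Byte[1]=A4: continuation. acc=(acc<<6)|0x24=0x124
Completed: cp=U+0124 (starts at byte 0)
Byte[2]=E7: 3-byte lead, need 2 cont bytes. acc=0x7
Byte[3]=9F: continuation. acc=(acc<<6)|0x1F=0x1DF
Byte[4]=90: continuation. acc=(acc<<6)|0x10=0x77D0
Completed: cp=U+77D0 (starts at byte 2)
Byte[5]=5F: 1-byte ASCII. cp=U+005F
Byte[6]=D3: 2-byte lead, need 1 cont bytes. acc=0x13
Byte[7]=B4: continuation. acc=(acc<<6)|0x34=0x4F4
Completed: cp=U+04F4 (starts at byte 6)
Byte[8]=E5: 3-byte lead, need 2 cont bytes. acc=0x5
Byte[9]=8A: continuation. acc=(acc<<6)|0x0A=0x14A
Byte[10]=9C: continuation. acc=(acc<<6)|0x1C=0x529C
Completed: cp=U+529C (starts at byte 8)
Byte[11]=E7: 3-byte lead, need 2 cont bytes. acc=0x7
Byte[12]=9D: continuation. acc=(acc<<6)|0x1D=0x1DD
Byte[13]=89: continuation. acc=(acc<<6)|0x09=0x7749
Completed: cp=U+7749 (starts at byte 11)

Answer: 0 2 5 6 8 11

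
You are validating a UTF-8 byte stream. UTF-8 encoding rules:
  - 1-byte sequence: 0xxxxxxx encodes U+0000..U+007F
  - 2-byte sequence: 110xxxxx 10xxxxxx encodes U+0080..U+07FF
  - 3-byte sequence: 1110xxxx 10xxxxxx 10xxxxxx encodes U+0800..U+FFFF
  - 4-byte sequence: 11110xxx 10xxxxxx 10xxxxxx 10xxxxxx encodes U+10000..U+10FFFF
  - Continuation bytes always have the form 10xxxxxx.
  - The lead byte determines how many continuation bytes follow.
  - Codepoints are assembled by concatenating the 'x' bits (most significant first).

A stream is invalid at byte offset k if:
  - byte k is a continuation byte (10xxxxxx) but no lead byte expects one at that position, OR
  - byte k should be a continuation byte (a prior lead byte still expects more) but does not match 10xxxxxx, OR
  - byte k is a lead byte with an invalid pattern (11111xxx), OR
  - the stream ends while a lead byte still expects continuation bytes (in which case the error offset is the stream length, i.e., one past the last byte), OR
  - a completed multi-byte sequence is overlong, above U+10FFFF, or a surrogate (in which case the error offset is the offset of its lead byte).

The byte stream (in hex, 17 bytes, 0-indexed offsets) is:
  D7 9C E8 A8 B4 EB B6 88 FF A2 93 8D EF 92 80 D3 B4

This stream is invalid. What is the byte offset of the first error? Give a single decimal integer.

Answer: 8

Derivation:
Byte[0]=D7: 2-byte lead, need 1 cont bytes. acc=0x17
Byte[1]=9C: continuation. acc=(acc<<6)|0x1C=0x5DC
Completed: cp=U+05DC (starts at byte 0)
Byte[2]=E8: 3-byte lead, need 2 cont bytes. acc=0x8
Byte[3]=A8: continuation. acc=(acc<<6)|0x28=0x228
Byte[4]=B4: continuation. acc=(acc<<6)|0x34=0x8A34
Completed: cp=U+8A34 (starts at byte 2)
Byte[5]=EB: 3-byte lead, need 2 cont bytes. acc=0xB
Byte[6]=B6: continuation. acc=(acc<<6)|0x36=0x2F6
Byte[7]=88: continuation. acc=(acc<<6)|0x08=0xBD88
Completed: cp=U+BD88 (starts at byte 5)
Byte[8]=FF: INVALID lead byte (not 0xxx/110x/1110/11110)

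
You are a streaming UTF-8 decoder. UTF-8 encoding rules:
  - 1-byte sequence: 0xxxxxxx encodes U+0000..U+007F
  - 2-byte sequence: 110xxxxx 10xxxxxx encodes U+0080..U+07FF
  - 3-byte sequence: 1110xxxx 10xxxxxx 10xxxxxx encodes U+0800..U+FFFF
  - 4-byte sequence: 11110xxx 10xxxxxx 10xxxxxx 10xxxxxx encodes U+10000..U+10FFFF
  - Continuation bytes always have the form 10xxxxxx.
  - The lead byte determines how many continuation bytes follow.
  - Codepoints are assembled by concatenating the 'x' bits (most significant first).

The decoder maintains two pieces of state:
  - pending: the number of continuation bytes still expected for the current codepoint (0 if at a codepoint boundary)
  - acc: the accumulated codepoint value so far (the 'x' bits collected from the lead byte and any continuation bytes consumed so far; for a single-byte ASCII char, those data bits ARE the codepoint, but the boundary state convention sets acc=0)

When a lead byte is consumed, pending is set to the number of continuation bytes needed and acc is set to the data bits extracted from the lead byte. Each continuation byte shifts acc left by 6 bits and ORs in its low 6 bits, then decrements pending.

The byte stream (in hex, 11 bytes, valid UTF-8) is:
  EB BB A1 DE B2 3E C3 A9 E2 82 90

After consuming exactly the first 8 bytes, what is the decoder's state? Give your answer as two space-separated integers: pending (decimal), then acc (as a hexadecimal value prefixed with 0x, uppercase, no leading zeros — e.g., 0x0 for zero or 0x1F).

Byte[0]=EB: 3-byte lead. pending=2, acc=0xB
Byte[1]=BB: continuation. acc=(acc<<6)|0x3B=0x2FB, pending=1
Byte[2]=A1: continuation. acc=(acc<<6)|0x21=0xBEE1, pending=0
Byte[3]=DE: 2-byte lead. pending=1, acc=0x1E
Byte[4]=B2: continuation. acc=(acc<<6)|0x32=0x7B2, pending=0
Byte[5]=3E: 1-byte. pending=0, acc=0x0
Byte[6]=C3: 2-byte lead. pending=1, acc=0x3
Byte[7]=A9: continuation. acc=(acc<<6)|0x29=0xE9, pending=0

Answer: 0 0xE9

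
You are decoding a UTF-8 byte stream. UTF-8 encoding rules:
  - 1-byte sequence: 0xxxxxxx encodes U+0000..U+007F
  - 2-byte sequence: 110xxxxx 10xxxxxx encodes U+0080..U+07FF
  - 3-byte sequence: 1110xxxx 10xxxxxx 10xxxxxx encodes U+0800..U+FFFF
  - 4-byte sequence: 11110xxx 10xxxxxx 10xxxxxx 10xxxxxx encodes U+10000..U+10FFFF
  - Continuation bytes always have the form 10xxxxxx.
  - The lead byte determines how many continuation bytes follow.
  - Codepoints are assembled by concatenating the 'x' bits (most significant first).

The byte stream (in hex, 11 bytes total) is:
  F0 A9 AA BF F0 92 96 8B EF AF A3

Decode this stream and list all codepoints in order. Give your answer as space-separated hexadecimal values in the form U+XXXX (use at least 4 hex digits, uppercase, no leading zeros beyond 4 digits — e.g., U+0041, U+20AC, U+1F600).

Answer: U+29ABF U+1258B U+FBE3

Derivation:
Byte[0]=F0: 4-byte lead, need 3 cont bytes. acc=0x0
Byte[1]=A9: continuation. acc=(acc<<6)|0x29=0x29
Byte[2]=AA: continuation. acc=(acc<<6)|0x2A=0xA6A
Byte[3]=BF: continuation. acc=(acc<<6)|0x3F=0x29ABF
Completed: cp=U+29ABF (starts at byte 0)
Byte[4]=F0: 4-byte lead, need 3 cont bytes. acc=0x0
Byte[5]=92: continuation. acc=(acc<<6)|0x12=0x12
Byte[6]=96: continuation. acc=(acc<<6)|0x16=0x496
Byte[7]=8B: continuation. acc=(acc<<6)|0x0B=0x1258B
Completed: cp=U+1258B (starts at byte 4)
Byte[8]=EF: 3-byte lead, need 2 cont bytes. acc=0xF
Byte[9]=AF: continuation. acc=(acc<<6)|0x2F=0x3EF
Byte[10]=A3: continuation. acc=(acc<<6)|0x23=0xFBE3
Completed: cp=U+FBE3 (starts at byte 8)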